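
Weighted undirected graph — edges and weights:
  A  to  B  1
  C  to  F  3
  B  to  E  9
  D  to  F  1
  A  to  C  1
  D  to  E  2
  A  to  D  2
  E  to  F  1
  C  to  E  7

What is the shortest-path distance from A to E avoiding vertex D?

5

Paths from A to E avoiding D:
A → C → F → E: 1 + 3 + 1 = 5
A → B → E: 1 + 9 = 10
A → C → E: 1 + 7 = 8
Best route has total 5.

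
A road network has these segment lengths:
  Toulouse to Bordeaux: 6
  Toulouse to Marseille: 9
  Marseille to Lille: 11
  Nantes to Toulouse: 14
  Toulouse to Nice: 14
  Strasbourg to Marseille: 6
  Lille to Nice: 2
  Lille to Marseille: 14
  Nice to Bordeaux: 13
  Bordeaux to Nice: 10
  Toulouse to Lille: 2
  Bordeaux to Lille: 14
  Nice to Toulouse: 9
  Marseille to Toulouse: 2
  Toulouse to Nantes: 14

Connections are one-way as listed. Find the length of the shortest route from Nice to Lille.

Paths from Nice to Lille:
Nice→Toulouse→Bordeaux→Lille: 9 + 6 + 14 = 29
Nice→Bordeaux→Lille: 13 + 14 = 27
Nice→Toulouse→Marseille→Lille: 9 + 9 + 11 = 29
Nice→Toulouse→Lille: 9 + 2 = 11
The minimum is 11.

11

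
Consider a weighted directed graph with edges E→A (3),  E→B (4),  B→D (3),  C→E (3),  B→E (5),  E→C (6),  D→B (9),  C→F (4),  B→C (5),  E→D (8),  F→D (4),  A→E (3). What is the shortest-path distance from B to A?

Candidate routes:
B → C → E → A: 5 + 3 + 3 = 11
B → E → A: 5 + 3 = 8
Shortest: 8.

8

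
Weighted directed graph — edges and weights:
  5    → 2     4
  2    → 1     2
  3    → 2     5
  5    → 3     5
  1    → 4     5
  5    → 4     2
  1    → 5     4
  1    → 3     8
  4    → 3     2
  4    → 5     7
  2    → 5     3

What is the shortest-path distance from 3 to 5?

Paths from 3 to 5:
3 → 2 → 1 → 5: 5 + 2 + 4 = 11
3 → 2 → 5: 5 + 3 = 8
3 → 2 → 1 → 4 → 5: 5 + 2 + 5 + 7 = 19
Best route has total 8.

8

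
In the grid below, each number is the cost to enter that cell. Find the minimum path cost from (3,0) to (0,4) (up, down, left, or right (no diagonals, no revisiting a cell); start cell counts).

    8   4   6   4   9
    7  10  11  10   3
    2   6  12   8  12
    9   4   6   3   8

49

Cheapest: (3,0)→(2,0)→(1,0)→(0,0)→(0,1)→(0,2)→(0,3)→(0,4)
  9 + 2 + 7 + 8 + 4 + 6 + 4 + 9 = 49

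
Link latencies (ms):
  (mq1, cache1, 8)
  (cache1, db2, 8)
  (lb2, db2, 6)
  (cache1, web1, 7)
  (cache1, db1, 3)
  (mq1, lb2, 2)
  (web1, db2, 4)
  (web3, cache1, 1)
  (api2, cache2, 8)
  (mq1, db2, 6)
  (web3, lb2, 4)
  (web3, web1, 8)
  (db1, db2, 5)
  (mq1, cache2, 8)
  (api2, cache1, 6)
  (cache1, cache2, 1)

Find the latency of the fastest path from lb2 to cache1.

5

A few of the lb2→cache1 routes:
lb2-web3-cache1: 4 + 1 = 5
lb2-mq1-cache1: 2 + 8 = 10
lb2-mq1-cache2-cache1: 2 + 8 + 1 = 11
lb2-db2-cache1: 6 + 8 = 14
Shortest: 5 ms.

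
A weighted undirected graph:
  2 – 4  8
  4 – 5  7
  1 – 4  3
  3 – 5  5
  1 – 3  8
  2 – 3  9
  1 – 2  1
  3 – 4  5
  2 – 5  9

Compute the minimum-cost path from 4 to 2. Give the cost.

4

Some routes from 4 to 2:
4 -> 2: 8
4 -> 3 -> 1 -> 2: 5 + 8 + 1 = 14
4 -> 1 -> 2: 3 + 1 = 4
The minimum is 4.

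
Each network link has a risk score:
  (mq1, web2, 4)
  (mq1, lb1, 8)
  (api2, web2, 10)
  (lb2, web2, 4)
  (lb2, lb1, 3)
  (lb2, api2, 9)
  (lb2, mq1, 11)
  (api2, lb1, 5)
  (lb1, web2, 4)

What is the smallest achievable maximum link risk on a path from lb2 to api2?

Some routes from lb2 to api2:
lb2 → web2 → mq1 → lb1 → api2: max(4, 4, 8, 5) = 8
lb2 → lb1 → api2: max(3, 5) = 5
lb2 → web2 → lb1 → api2: max(4, 4, 5) = 5
Best route has worst link 5.

5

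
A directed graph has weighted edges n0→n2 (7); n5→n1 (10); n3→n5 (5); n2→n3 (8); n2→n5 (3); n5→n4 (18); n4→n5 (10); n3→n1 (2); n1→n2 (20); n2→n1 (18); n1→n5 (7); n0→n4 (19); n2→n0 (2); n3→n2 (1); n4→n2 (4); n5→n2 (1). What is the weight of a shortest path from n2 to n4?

21

Routes from n2 to n4:
n2 - n1 - n5 - n4: 18 + 7 + 18 = 43
n2 - n3 - n5 - n4: 8 + 5 + 18 = 31
n2 - n0 - n4: 2 + 19 = 21
n2 - n3 - n1 - n5 - n4: 8 + 2 + 7 + 18 = 35
n2 - n5 - n4: 3 + 18 = 21
Shortest: 21.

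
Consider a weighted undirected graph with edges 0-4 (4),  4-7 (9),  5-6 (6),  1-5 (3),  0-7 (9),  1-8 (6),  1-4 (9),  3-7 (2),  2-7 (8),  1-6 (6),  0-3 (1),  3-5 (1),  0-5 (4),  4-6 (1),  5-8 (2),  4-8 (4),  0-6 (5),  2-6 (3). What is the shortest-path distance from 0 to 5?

A few of the 0→5 routes:
0 → 4 → 6 → 5: 4 + 1 + 6 = 11
0 → 4 → 8 → 5: 4 + 4 + 2 = 10
0 → 5: 4
0 → 3 → 5: 1 + 1 = 2
0 → 6 → 5: 5 + 6 = 11
The minimum is 2.

2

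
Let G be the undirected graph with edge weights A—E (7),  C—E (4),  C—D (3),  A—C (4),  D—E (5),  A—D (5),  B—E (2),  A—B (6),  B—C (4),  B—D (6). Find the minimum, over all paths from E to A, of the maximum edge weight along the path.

Some routes from E to A:
E→C→A: max(4, 4) = 4
E→B→C→D→A: max(2, 4, 3, 5) = 5
E→C→D→A: max(4, 3, 5) = 5
E→D→C→A: max(5, 3, 4) = 5
E→D→A: max(5, 5) = 5
E→B→C→A: max(2, 4, 4) = 4
Smallest bottleneck: 4.

4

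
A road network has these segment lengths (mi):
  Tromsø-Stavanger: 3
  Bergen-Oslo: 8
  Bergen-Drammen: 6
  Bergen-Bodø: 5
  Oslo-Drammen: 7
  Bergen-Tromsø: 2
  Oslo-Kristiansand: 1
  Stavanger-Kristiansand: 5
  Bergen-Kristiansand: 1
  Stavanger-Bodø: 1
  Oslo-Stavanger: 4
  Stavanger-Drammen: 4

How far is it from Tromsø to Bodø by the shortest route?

Checking several routes:
Tromsø→Stavanger→Bodø: 3 + 1 = 4
Tromsø→Bergen→Kristiansand→Stavanger→Bodø: 2 + 1 + 5 + 1 = 9
Tromsø→Bergen→Bodø: 2 + 5 = 7
Tromsø→Bergen→Kristiansand→Oslo→Stavanger→Bodø: 2 + 1 + 1 + 4 + 1 = 9
Shortest: 4 mi.

4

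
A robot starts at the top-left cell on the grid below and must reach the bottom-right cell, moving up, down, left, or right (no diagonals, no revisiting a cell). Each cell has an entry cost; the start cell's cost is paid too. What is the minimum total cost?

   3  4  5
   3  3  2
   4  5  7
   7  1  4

19

Cheapest: [0,0] [1,0] [1,1] [2,1] [3,1] [3,2]
  3 + 3 + 3 + 5 + 1 + 4 = 19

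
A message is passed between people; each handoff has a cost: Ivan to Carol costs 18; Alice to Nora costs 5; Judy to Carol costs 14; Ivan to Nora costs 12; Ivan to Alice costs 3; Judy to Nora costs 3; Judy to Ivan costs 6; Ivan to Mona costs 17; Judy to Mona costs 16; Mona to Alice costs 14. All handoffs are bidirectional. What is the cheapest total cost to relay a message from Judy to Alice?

A few of the Judy→Alice routes:
Judy→Carol→Ivan→Alice: 14 + 18 + 3 = 35
Judy→Nora→Alice: 3 + 5 = 8
Judy→Mona→Alice: 16 + 14 = 30
Judy→Ivan→Alice: 6 + 3 = 9
Judy→Nora→Ivan→Alice: 3 + 12 + 3 = 18
Judy→Ivan→Nora→Alice: 6 + 12 + 5 = 23
Best route has total 8.

8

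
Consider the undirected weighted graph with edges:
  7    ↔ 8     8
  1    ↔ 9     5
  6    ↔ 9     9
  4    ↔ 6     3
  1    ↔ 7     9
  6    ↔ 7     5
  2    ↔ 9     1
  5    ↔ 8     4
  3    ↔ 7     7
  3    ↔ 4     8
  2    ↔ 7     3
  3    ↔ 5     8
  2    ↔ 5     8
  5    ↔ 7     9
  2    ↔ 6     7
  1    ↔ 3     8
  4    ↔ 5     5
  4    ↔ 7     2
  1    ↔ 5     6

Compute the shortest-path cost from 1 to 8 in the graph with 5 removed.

17

Comparing a few candidate routes:
1→3→7→8: 8 + 7 + 8 = 23
1→7→8: 9 + 8 = 17
1→3→4→7→8: 8 + 8 + 2 + 8 = 26
1→9→2→7→8: 5 + 1 + 3 + 8 = 17
The minimum is 17.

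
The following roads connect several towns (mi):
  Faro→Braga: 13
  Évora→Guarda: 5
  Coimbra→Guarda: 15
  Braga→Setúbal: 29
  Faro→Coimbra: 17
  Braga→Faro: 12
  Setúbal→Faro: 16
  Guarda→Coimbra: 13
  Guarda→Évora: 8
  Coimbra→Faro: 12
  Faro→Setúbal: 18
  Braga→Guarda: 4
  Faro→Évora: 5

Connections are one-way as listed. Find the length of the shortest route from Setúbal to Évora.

Candidate routes:
Setúbal - Faro - Évora: 16 + 5 = 21
Setúbal - Faro - Braga - Guarda - Évora: 16 + 13 + 4 + 8 = 41
Setúbal - Faro - Coimbra - Guarda - Évora: 16 + 17 + 15 + 8 = 56
The minimum is 21 mi.

21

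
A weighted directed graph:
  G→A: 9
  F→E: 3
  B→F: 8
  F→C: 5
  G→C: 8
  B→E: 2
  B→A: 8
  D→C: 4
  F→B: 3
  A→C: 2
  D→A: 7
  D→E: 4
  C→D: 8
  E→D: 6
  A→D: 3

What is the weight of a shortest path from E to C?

Paths from E to C:
E - D - A - C: 6 + 7 + 2 = 15
E - D - C: 6 + 4 = 10
Shortest: 10.

10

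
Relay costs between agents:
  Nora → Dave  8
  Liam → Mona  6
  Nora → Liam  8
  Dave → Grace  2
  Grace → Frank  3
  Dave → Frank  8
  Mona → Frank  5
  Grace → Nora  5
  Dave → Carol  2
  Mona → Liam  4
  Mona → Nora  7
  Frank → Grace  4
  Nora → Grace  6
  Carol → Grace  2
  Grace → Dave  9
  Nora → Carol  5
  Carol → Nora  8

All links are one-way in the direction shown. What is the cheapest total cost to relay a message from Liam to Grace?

Checking several routes:
Liam → Mona → Frank → Grace: 6 + 5 + 4 = 15
Liam → Mona → Nora → Grace: 6 + 7 + 6 = 19
Liam → Mona → Nora → Carol → Grace: 6 + 7 + 5 + 2 = 20
Liam → Mona → Nora → Dave → Grace: 6 + 7 + 8 + 2 = 23
The minimum is 15.

15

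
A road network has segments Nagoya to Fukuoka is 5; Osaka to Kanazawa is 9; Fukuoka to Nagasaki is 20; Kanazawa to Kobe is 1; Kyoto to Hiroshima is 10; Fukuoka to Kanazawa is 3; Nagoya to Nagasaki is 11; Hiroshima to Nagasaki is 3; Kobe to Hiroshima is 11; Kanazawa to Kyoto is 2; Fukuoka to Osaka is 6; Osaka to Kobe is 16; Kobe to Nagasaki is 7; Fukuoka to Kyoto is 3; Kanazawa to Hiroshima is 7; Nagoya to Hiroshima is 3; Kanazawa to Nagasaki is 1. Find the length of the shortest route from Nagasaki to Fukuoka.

Some routes from Nagasaki to Fukuoka:
Nagasaki-Hiroshima-Nagoya-Fukuoka: 3 + 3 + 5 = 11
Nagasaki-Kanazawa-Fukuoka: 1 + 3 = 4
Nagasaki-Kobe-Kanazawa-Kyoto-Fukuoka: 7 + 1 + 2 + 3 = 13
Nagasaki-Kanazawa-Kyoto-Fukuoka: 1 + 2 + 3 = 6
Nagasaki-Kobe-Kanazawa-Fukuoka: 7 + 1 + 3 = 11
The minimum is 4.

4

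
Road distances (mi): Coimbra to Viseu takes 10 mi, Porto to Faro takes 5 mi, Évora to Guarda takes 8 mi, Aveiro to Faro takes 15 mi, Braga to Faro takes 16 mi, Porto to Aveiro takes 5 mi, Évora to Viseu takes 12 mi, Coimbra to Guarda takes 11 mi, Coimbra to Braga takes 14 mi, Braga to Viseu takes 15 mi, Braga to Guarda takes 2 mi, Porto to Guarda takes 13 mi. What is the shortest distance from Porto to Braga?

Some routes from Porto to Braga:
Porto -> Faro -> Braga: 5 + 16 = 21
Porto -> Guarda -> Braga: 13 + 2 = 15
Porto -> Aveiro -> Faro -> Braga: 5 + 15 + 16 = 36
The minimum is 15 mi.

15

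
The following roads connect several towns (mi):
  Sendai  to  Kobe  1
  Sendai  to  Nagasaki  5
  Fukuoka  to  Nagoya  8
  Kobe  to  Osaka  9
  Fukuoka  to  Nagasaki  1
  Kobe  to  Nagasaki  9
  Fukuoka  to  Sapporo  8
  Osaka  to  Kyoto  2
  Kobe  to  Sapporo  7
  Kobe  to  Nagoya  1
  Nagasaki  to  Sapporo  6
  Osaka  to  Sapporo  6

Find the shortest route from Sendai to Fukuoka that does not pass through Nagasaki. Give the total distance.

10

Routes from Sendai to Fukuoka avoiding Nagasaki:
Sendai→Kobe→Osaka→Sapporo→Fukuoka: 1 + 9 + 6 + 8 = 24
Sendai→Kobe→Nagoya→Fukuoka: 1 + 1 + 8 = 10
Sendai→Kobe→Sapporo→Fukuoka: 1 + 7 + 8 = 16
Best route has total 10 mi.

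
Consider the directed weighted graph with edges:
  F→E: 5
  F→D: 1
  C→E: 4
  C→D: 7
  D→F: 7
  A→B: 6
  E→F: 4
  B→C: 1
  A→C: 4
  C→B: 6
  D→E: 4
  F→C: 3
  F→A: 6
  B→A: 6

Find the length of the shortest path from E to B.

Paths from E to B:
E - F - A - B: 4 + 6 + 6 = 16
E - F - C - B: 4 + 3 + 6 = 13
E - F - A - C - B: 4 + 6 + 4 + 6 = 20
The minimum is 13.

13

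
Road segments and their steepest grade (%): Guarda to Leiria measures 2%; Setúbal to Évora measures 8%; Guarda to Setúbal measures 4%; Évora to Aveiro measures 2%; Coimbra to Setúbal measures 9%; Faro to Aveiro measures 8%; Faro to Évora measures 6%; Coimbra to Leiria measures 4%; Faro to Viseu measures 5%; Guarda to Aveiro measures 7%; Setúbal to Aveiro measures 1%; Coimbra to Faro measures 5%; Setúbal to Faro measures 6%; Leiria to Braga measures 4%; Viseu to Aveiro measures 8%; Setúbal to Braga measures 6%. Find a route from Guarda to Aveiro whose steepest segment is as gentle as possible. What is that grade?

4

Comparing a few candidate routes:
Guarda→Setúbal→Braga→Leiria→Coimbra→Faro→Évora→Aveiro: max(4, 6, 4, 4, 5, 6, 2) = 6
Guarda→Setúbal→Aveiro: max(4, 1) = 4
Guarda→Setúbal→Faro→Évora→Aveiro: max(4, 6, 6, 2) = 6
Guarda→Leiria→Braga→Setúbal→Faro→Évora→Aveiro: max(2, 4, 6, 6, 6, 2) = 6
Guarda→Leiria→Braga→Setúbal→Aveiro: max(2, 4, 6, 1) = 6
Best route has worst link 4%.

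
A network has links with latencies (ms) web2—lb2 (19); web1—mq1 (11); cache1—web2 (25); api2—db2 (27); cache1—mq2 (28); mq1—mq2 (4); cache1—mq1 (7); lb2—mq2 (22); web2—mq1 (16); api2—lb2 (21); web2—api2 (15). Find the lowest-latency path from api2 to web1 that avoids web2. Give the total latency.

58

Routes from api2 to web1 avoiding web2:
api2 -> lb2 -> mq2 -> cache1 -> mq1 -> web1: 21 + 22 + 28 + 7 + 11 = 89
api2 -> lb2 -> mq2 -> mq1 -> web1: 21 + 22 + 4 + 11 = 58
Best route has total 58 ms.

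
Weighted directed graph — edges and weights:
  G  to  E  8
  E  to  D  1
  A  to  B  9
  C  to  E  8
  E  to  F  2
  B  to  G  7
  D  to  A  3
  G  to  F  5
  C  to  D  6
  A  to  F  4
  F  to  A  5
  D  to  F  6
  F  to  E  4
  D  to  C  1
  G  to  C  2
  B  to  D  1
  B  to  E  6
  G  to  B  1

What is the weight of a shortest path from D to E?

Comparing a few candidate routes:
D-A-B-E: 3 + 9 + 6 = 18
D-C-E: 1 + 8 = 9
D-F-A-B-E: 6 + 5 + 9 + 6 = 26
D-A-F-E: 3 + 4 + 4 = 11
D-F-E: 6 + 4 = 10
Best route has total 9.

9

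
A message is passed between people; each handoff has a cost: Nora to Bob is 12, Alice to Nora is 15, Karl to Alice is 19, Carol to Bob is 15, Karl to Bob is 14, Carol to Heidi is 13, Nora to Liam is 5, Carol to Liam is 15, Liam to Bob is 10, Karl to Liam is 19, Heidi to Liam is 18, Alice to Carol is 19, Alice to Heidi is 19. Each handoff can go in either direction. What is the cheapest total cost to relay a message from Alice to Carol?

Some routes from Alice to Carol:
Alice -> Carol: 19
Alice -> Nora -> Liam -> Carol: 15 + 5 + 15 = 35
Alice -> Heidi -> Carol: 19 + 13 = 32
Alice -> Nora -> Bob -> Carol: 15 + 12 + 15 = 42
The minimum is 19.

19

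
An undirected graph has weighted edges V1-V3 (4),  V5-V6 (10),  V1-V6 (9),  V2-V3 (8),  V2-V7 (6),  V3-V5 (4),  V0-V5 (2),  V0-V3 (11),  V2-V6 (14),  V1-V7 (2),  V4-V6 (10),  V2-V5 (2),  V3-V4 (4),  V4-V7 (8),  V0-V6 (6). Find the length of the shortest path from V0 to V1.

10

Some routes from V0 to V1:
V0 -> V3 -> V1: 11 + 4 = 15
V0 -> V5 -> V2 -> V7 -> V1: 2 + 2 + 6 + 2 = 12
V0 -> V5 -> V3 -> V1: 2 + 4 + 4 = 10
The minimum is 10.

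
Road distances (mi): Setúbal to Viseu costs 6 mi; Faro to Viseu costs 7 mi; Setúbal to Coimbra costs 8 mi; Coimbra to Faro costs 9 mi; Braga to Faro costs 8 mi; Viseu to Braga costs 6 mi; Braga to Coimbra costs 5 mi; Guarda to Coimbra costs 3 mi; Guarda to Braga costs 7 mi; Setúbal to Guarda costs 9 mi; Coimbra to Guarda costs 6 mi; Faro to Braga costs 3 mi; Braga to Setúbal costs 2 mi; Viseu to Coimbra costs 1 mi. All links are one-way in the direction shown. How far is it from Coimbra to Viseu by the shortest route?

Candidate routes:
Coimbra-Guarda-Braga-Faro-Viseu: 6 + 7 + 8 + 7 = 28
Coimbra-Faro-Braga-Setúbal-Viseu: 9 + 3 + 2 + 6 = 20
Coimbra-Faro-Viseu: 9 + 7 = 16
Coimbra-Guarda-Braga-Setúbal-Viseu: 6 + 7 + 2 + 6 = 21
Best route has total 16 mi.

16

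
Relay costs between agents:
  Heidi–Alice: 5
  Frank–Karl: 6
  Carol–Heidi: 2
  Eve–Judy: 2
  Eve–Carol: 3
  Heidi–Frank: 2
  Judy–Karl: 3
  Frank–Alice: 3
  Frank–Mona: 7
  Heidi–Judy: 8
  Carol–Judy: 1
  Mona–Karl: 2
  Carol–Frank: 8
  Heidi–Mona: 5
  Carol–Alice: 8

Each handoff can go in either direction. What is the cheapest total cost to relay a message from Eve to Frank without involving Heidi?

A few of the Eve→Frank routes:
Eve -> Carol -> Judy -> Karl -> Frank: 3 + 1 + 3 + 6 = 13
Eve -> Judy -> Carol -> Alice -> Frank: 2 + 1 + 8 + 3 = 14
Eve -> Carol -> Frank: 3 + 8 = 11
Eve -> Judy -> Karl -> Frank: 2 + 3 + 6 = 11
Eve -> Judy -> Carol -> Frank: 2 + 1 + 8 = 11
The minimum is 11.

11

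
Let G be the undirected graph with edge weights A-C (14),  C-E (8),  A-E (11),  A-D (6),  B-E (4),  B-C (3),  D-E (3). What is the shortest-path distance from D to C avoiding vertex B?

Candidate routes:
D - E - A - C: 3 + 11 + 14 = 28
D - E - C: 3 + 8 = 11
D - A - C: 6 + 14 = 20
D - A - E - C: 6 + 11 + 8 = 25
The minimum is 11.

11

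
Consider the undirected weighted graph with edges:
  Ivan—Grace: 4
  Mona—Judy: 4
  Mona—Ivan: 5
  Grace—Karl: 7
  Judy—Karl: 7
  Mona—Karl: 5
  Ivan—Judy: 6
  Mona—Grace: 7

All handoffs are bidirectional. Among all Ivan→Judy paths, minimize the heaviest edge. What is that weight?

Some routes from Ivan to Judy:
Ivan-Mona-Judy: max(5, 4) = 5
Ivan-Grace-Karl-Judy: max(4, 7, 7) = 7
Ivan-Grace-Karl-Mona-Judy: max(4, 7, 5, 4) = 7
Ivan-Judy: max(6) = 6
Ivan-Grace-Mona-Judy: max(4, 7, 4) = 7
Ivan-Grace-Mona-Karl-Judy: max(4, 7, 5, 7) = 7
Best route has worst link 5.

5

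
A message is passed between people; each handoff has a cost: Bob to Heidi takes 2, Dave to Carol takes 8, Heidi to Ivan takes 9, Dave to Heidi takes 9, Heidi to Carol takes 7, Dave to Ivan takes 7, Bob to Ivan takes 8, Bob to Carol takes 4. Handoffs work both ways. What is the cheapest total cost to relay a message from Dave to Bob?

11

Checking several routes:
Dave→Ivan→Bob: 7 + 8 = 15
Dave→Carol→Heidi→Bob: 8 + 7 + 2 = 17
Dave→Ivan→Heidi→Bob: 7 + 9 + 2 = 18
Dave→Carol→Bob: 8 + 4 = 12
Dave→Heidi→Bob: 9 + 2 = 11
Shortest: 11.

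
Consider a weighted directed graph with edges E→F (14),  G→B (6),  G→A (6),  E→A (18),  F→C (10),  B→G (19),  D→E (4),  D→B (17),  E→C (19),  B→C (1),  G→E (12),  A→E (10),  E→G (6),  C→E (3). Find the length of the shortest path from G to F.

24

Paths from G to F:
G → E → F: 12 + 14 = 26
G → A → E → F: 6 + 10 + 14 = 30
G → B → C → E → F: 6 + 1 + 3 + 14 = 24
Best route has total 24.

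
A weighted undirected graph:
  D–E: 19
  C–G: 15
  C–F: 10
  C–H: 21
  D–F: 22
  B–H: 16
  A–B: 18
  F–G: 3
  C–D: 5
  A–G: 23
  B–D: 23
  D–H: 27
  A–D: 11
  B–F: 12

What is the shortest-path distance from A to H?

Some routes from A to H:
A→D→C→F→B→H: 11 + 5 + 10 + 12 + 16 = 54
A→D→H: 11 + 27 = 38
A→B→H: 18 + 16 = 34
A→D→B→H: 11 + 23 + 16 = 50
A→D→C→H: 11 + 5 + 21 = 37
Best route has total 34.

34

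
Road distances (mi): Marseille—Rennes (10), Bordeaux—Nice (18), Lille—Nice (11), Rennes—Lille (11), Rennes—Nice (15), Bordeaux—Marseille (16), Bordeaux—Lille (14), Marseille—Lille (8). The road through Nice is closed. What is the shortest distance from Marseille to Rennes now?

10

Routes from Marseille to Rennes avoiding Nice:
Marseille → Lille → Rennes: 8 + 11 = 19
Marseille → Rennes: 10
Marseille → Bordeaux → Lille → Rennes: 16 + 14 + 11 = 41
The minimum is 10 mi.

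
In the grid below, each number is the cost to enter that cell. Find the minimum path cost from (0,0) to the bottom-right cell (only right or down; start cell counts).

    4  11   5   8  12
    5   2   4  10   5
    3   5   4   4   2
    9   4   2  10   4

Cheapest: (0,0) -> (1,0) -> (1,1) -> (1,2) -> (2,2) -> (2,3) -> (2,4) -> (3,4)
  4 + 5 + 2 + 4 + 4 + 4 + 2 + 4 = 29
(Top row then right column would cost 51.)

29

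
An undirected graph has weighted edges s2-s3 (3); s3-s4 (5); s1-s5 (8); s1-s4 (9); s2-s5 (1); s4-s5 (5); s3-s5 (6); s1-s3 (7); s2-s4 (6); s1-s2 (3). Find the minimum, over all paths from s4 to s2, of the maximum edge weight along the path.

5

Checking several routes:
s4 - s5 - s3 - s2: max(5, 6, 3) = 6
s4 - s5 - s2: max(5, 1) = 5
s4 - s3 - s5 - s2: max(5, 6, 1) = 6
s4 - s3 - s2: max(5, 3) = 5
s4 - s2: max(6) = 6
Smallest bottleneck: 5.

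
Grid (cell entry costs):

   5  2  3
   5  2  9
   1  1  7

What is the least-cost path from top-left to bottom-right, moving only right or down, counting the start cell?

17

Cheapest: r0c0 r0c1 r1c1 r2c1 r2c2
  5 + 2 + 2 + 1 + 7 = 17
(Top row then right column would cost 26.)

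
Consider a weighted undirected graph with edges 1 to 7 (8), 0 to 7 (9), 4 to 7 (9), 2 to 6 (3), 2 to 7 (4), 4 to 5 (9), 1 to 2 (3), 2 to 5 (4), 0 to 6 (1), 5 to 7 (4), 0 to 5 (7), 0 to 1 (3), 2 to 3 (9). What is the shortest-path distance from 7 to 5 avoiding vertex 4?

4

A few of the 7→5 routes:
7 - 2 - 5: 4 + 4 = 8
7 - 5: 4
7 - 2 - 6 - 0 - 5: 4 + 3 + 1 + 7 = 15
7 - 0 - 5: 9 + 7 = 16
7 - 1 - 2 - 5: 8 + 3 + 4 = 15
Best route has total 4.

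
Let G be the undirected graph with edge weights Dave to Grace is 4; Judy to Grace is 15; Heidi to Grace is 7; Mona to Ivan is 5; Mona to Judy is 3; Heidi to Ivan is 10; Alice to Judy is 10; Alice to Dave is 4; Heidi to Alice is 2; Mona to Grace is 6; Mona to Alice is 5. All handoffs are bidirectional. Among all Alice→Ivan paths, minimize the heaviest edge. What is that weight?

Checking several routes:
Alice -> Mona -> Ivan: max(5, 5) = 5
Alice -> Judy -> Mona -> Grace -> Heidi -> Ivan: max(10, 3, 6, 7, 10) = 10
Alice -> Heidi -> Grace -> Mona -> Ivan: max(2, 7, 6, 5) = 7
Alice -> Mona -> Grace -> Heidi -> Ivan: max(5, 6, 7, 10) = 10
Alice -> Judy -> Mona -> Ivan: max(10, 3, 5) = 10
Alice -> Dave -> Grace -> Mona -> Ivan: max(4, 4, 6, 5) = 6
The minimum achievable maximum is 5.

5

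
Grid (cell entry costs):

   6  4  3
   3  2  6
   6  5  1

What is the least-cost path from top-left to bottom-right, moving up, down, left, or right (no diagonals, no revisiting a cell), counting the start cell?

17

Best path: [0,0]→[1,0]→[1,1]→[2,1]→[2,2]
Cost: 6 + 3 + 2 + 5 + 1 = 17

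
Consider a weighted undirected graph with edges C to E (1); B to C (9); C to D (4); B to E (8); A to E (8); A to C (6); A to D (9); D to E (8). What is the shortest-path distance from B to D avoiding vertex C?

16

Paths from B to D avoiding C:
B → E → A → D: 8 + 8 + 9 = 25
B → E → D: 8 + 8 = 16
The minimum is 16.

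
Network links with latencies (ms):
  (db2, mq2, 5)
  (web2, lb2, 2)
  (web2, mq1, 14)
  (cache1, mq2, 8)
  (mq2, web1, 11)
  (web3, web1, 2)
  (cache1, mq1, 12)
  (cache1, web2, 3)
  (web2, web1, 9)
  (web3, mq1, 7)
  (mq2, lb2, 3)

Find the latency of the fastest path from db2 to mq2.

Routes from db2 to mq2:
db2→mq2: 5
Best route has total 5 ms.

5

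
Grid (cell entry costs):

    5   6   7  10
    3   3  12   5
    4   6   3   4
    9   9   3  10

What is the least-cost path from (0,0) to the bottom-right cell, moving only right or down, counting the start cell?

33

Cheapest: (0,0)→(1,0)→(1,1)→(2,1)→(2,2)→(3,2)→(3,3)
  5 + 3 + 3 + 6 + 3 + 3 + 10 = 33
For comparison, the top-then-right route costs 47.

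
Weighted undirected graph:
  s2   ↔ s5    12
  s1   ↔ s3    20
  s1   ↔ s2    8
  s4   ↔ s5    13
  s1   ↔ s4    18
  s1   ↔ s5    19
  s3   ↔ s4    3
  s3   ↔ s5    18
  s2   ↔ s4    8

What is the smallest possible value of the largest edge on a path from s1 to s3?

A few of the s1→s3 routes:
s1→s2→s5→s4→s3: max(8, 12, 13, 3) = 13
s1→s2→s5→s3: max(8, 12, 18) = 18
s1→s2→s4→s3: max(8, 8, 3) = 8
Best route has worst link 8.

8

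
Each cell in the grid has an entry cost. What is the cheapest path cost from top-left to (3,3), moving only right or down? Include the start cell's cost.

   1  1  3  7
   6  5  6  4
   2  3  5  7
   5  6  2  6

23

Path r0c0→r0c1→r1c1→r2c1→r2c2→r3c2→r3c3: 1 + 1 + 5 + 3 + 5 + 2 + 6 = 23.
For comparison, the top-then-right route costs 29.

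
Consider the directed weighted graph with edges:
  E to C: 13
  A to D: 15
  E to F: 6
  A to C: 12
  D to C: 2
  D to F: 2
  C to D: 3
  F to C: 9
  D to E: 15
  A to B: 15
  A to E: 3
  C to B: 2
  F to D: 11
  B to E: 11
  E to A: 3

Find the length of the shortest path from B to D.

Some routes from B to D:
B-E-F-C-D: 11 + 6 + 9 + 3 = 29
B-E-F-D: 11 + 6 + 11 = 28
B-E-C-D: 11 + 13 + 3 = 27
Shortest: 27.

27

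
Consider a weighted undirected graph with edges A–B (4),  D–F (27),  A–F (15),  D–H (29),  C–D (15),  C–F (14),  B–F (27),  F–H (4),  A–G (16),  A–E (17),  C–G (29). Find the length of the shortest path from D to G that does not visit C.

Checking several routes:
D - F - B - A - G: 27 + 27 + 4 + 16 = 74
D - F - A - G: 27 + 15 + 16 = 58
D - H - F - A - G: 29 + 4 + 15 + 16 = 64
Best route has total 58.

58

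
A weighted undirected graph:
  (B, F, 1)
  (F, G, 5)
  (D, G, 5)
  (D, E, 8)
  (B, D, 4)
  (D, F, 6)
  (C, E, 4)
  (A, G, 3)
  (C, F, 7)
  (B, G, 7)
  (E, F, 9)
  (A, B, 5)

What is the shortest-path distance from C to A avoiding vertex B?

15

Some routes from C to A avoiding B:
C-E-D-G-A: 4 + 8 + 5 + 3 = 20
C-F-G-A: 7 + 5 + 3 = 15
C-E-D-F-G-A: 4 + 8 + 6 + 5 + 3 = 26
C-E-F-G-A: 4 + 9 + 5 + 3 = 21
C-F-D-G-A: 7 + 6 + 5 + 3 = 21
Shortest: 15.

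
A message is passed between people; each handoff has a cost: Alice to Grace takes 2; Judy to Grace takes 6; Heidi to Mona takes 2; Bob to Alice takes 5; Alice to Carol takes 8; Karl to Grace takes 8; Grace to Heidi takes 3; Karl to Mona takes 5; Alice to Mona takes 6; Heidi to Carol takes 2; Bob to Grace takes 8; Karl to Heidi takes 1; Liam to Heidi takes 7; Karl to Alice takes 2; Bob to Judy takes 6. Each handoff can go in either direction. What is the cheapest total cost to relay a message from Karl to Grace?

A few of the Karl→Grace routes:
Karl -> Alice -> Grace: 2 + 2 = 4
Karl -> Heidi -> Grace: 1 + 3 = 4
Karl -> Grace: 8
Karl -> Mona -> Heidi -> Grace: 5 + 2 + 3 = 10
Best route has total 4.

4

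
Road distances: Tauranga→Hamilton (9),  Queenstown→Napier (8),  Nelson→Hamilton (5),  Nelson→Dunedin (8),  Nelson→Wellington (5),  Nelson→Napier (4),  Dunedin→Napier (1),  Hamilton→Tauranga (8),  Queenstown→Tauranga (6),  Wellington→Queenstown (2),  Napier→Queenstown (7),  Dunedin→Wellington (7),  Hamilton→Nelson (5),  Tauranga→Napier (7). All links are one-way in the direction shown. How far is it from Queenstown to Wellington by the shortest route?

25

Paths from Queenstown to Wellington:
Queenstown → Tauranga → Hamilton → Nelson → Wellington: 6 + 9 + 5 + 5 = 25
Queenstown → Tauranga → Hamilton → Nelson → Dunedin → Wellington: 6 + 9 + 5 + 8 + 7 = 35
Best route has total 25.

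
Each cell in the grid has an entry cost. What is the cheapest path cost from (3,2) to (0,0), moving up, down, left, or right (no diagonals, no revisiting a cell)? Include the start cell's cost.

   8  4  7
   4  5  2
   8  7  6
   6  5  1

26

Cheapest: (3,2) → (2,2) → (1,2) → (1,1) → (0,1) → (0,0)
  1 + 6 + 2 + 5 + 4 + 8 = 26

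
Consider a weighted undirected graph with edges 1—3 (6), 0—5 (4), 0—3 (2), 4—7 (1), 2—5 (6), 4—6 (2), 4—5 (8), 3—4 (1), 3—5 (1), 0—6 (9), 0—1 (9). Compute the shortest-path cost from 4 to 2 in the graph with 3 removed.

Routes from 4 to 2 avoiding 3:
4 - 6 - 0 - 5 - 2: 2 + 9 + 4 + 6 = 21
4 - 5 - 2: 8 + 6 = 14
The minimum is 14.

14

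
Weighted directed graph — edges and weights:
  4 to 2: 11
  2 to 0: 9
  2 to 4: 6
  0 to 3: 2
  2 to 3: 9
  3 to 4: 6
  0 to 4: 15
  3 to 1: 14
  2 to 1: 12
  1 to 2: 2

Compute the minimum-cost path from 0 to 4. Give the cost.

Candidate routes:
0 → 3 → 4: 2 + 6 = 8
0 → 3 → 1 → 2 → 4: 2 + 14 + 2 + 6 = 24
0 → 4: 15
Shortest: 8.

8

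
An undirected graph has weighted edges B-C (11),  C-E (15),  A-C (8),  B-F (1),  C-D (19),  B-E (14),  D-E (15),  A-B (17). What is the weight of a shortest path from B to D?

Some routes from B to D:
B -> E -> C -> D: 14 + 15 + 19 = 48
B -> C -> E -> D: 11 + 15 + 15 = 41
B -> C -> D: 11 + 19 = 30
B -> A -> C -> D: 17 + 8 + 19 = 44
B -> E -> D: 14 + 15 = 29
The minimum is 29.

29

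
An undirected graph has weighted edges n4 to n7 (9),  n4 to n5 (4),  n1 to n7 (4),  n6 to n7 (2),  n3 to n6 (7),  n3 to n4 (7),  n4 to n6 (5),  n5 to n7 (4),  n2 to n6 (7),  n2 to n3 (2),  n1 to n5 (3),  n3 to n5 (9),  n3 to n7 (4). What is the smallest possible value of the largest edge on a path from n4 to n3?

Some routes from n4 to n3:
n4 → n5 → n7 → n3: max(4, 4, 4) = 4
n4 → n5 → n1 → n7 → n3: max(4, 3, 4, 4) = 4
n4 → n6 → n2 → n3: max(5, 7, 2) = 7
n4 → n6 → n7 → n3: max(5, 2, 4) = 5
n4 → n6 → n3: max(5, 7) = 7
Smallest bottleneck: 4.

4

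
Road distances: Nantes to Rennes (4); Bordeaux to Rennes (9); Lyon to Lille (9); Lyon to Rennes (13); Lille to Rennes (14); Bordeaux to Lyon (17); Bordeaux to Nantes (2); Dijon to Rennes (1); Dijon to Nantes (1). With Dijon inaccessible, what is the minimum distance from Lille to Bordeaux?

20

Paths from Lille to Bordeaux avoiding Dijon:
Lille→Lyon→Bordeaux: 9 + 17 = 26
Lille→Rennes→Nantes→Bordeaux: 14 + 4 + 2 = 20
Lille→Rennes→Bordeaux: 14 + 9 = 23
Lille→Rennes→Lyon→Bordeaux: 14 + 13 + 17 = 44
Lille→Lyon→Rennes→Nantes→Bordeaux: 9 + 13 + 4 + 2 = 28
Lille→Lyon→Rennes→Bordeaux: 9 + 13 + 9 = 31
Best route has total 20.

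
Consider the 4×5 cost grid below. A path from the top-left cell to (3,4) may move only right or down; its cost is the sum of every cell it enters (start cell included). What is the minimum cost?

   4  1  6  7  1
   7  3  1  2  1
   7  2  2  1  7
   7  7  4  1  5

18

Cheapest: r0c0 -> r0c1 -> r1c1 -> r1c2 -> r1c3 -> r2c3 -> r3c3 -> r3c4
  4 + 1 + 3 + 1 + 2 + 1 + 1 + 5 = 18
(Top row then right column would cost 32.)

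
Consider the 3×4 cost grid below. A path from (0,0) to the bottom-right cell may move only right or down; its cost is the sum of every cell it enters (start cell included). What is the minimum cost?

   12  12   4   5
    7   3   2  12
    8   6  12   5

41

Cheapest: [0,0] → [1,0] → [1,1] → [1,2] → [1,3] → [2,3]
  12 + 7 + 3 + 2 + 12 + 5 = 41
For comparison, the top-then-right route costs 50.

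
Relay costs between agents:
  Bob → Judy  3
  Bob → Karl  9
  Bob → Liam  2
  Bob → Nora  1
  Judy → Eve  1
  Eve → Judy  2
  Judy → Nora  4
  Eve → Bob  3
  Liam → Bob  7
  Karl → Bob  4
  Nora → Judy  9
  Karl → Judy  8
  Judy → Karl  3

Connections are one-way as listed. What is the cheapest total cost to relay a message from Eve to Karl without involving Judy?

12

Routes from Eve to Karl avoiding Judy:
Eve → Bob → Karl: 3 + 9 = 12
Best route has total 12.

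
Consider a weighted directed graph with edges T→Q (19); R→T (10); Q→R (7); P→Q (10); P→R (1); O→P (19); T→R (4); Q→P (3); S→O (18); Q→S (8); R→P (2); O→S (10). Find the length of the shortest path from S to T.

48

Routes from S to T:
S - O - P - Q - R - T: 18 + 19 + 10 + 7 + 10 = 64
S - O - P - R - T: 18 + 19 + 1 + 10 = 48
Shortest: 48.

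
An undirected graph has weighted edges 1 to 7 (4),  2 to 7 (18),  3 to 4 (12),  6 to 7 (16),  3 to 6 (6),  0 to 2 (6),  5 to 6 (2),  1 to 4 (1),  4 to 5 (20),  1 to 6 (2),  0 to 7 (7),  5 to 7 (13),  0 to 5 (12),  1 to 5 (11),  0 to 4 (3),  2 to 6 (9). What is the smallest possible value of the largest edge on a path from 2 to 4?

A few of the 2→4 routes:
2 → 6 → 5 → 1 → 4: max(9, 2, 11, 1) = 11
2 → 0 → 4: max(6, 3) = 6
2 → 0 → 7 → 1 → 4: max(6, 7, 4, 1) = 7
2 → 6 → 1 → 7 → 0 → 4: max(9, 2, 4, 7, 3) = 9
2 → 6 → 1 → 4: max(9, 2, 1) = 9
The minimum achievable maximum is 6.

6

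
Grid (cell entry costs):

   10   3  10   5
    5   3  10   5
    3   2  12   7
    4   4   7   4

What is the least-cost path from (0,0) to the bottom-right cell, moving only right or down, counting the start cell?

33

Best path: (0,0)→(0,1)→(1,1)→(2,1)→(3,1)→(3,2)→(3,3)
Cost: 10 + 3 + 3 + 2 + 4 + 7 + 4 = 33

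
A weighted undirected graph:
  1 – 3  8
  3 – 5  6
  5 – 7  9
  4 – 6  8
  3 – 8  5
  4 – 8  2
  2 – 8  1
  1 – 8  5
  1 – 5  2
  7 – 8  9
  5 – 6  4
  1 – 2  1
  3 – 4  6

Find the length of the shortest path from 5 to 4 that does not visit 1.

Some routes from 5 to 4 avoiding 1:
5 → 6 → 4: 4 + 8 = 12
5 → 3 → 8 → 4: 6 + 5 + 2 = 13
5 → 3 → 4: 6 + 6 = 12
The minimum is 12.

12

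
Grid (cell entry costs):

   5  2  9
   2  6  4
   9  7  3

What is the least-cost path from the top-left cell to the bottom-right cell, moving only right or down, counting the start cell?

Take (0,0) (0,1) (1,1) (1,2) (2,2) for a total of 5 + 2 + 6 + 4 + 3 = 20.
For comparison, the top-then-right route costs 23.

20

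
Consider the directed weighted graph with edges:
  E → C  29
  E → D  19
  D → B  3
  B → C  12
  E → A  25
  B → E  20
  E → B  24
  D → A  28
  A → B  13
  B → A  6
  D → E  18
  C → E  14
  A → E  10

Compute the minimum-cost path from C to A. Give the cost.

Routes from C to A:
C - E - D - B - A: 14 + 19 + 3 + 6 = 42
C - E - B - A: 14 + 24 + 6 = 44
C - E - A: 14 + 25 = 39
C - E - D - A: 14 + 19 + 28 = 61
The minimum is 39.

39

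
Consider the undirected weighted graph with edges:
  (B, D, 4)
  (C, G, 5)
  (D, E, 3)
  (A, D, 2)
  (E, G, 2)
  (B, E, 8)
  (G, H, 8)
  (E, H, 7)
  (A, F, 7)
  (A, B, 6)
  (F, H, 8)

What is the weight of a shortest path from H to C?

Paths from H to C:
H → F → A → D → B → E → G → C: 8 + 7 + 2 + 4 + 8 + 2 + 5 = 36
H → F → A → B → D → E → G → C: 8 + 7 + 6 + 4 + 3 + 2 + 5 = 35
H → E → G → C: 7 + 2 + 5 = 14
H → F → A → D → E → G → C: 8 + 7 + 2 + 3 + 2 + 5 = 27
H → F → A → B → E → G → C: 8 + 7 + 6 + 8 + 2 + 5 = 36
H → G → C: 8 + 5 = 13
Best route has total 13.

13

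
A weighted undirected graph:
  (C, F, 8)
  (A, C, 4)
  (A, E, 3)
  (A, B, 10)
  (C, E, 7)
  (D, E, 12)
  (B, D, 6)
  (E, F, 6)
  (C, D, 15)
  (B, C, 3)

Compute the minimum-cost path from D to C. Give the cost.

A few of the D→C routes:
D→E→C: 12 + 7 = 19
D→E→A→C: 12 + 3 + 4 = 19
D→B→C: 6 + 3 = 9
D→C: 15
D→B→A→C: 6 + 10 + 4 = 20
D→E→F→C: 12 + 6 + 8 = 26
The minimum is 9.

9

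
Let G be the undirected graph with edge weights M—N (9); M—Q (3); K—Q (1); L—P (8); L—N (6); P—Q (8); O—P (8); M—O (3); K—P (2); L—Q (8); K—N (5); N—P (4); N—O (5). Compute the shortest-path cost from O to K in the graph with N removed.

7

Routes from O to K avoiding N:
O → P → Q → K: 8 + 8 + 1 = 17
O → M → Q → L → P → K: 3 + 3 + 8 + 8 + 2 = 24
O → P → L → Q → K: 8 + 8 + 8 + 1 = 25
O → P → K: 8 + 2 = 10
O → M → Q → P → K: 3 + 3 + 8 + 2 = 16
O → M → Q → K: 3 + 3 + 1 = 7
Best route has total 7.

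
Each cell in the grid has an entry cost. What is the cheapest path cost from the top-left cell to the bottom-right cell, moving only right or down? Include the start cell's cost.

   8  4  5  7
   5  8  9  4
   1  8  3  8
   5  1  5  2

Take (0,0) (1,0) (2,0) (3,0) (3,1) (3,2) (3,3) for a total of 8 + 5 + 1 + 5 + 1 + 5 + 2 = 27.
For comparison, the top-then-right route costs 38.

27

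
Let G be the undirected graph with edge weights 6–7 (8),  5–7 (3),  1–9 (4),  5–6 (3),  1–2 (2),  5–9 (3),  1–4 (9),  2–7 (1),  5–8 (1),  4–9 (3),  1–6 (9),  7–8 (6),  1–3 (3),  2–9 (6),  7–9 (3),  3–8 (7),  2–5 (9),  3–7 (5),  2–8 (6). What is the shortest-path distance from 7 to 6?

6

Some routes from 7 to 6:
7→9→5→6: 3 + 3 + 3 = 9
7→8→5→6: 6 + 1 + 3 = 10
7→5→6: 3 + 3 = 6
7→2→1→6: 1 + 2 + 9 = 12
7→6: 8
7→2→8→5→6: 1 + 6 + 1 + 3 = 11
Shortest: 6.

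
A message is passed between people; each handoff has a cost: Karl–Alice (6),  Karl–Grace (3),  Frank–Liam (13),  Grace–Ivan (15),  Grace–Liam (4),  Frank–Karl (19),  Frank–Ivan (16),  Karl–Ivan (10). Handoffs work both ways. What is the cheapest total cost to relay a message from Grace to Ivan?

13

Routes from Grace to Ivan:
Grace -> Karl -> Ivan: 3 + 10 = 13
Grace -> Liam -> Frank -> Karl -> Ivan: 4 + 13 + 19 + 10 = 46
Grace -> Liam -> Frank -> Ivan: 4 + 13 + 16 = 33
Grace -> Karl -> Frank -> Ivan: 3 + 19 + 16 = 38
Grace -> Ivan: 15
Shortest: 13.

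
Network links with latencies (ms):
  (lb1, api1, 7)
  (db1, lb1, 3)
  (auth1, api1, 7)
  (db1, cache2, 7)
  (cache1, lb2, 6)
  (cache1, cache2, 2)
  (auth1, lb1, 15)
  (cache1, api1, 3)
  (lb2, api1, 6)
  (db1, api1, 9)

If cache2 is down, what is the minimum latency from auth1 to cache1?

Routes from auth1 to cache1 avoiding cache2:
auth1→lb1→api1→cache1: 15 + 7 + 3 = 25
auth1→api1→lb2→cache1: 7 + 6 + 6 = 19
auth1→lb1→api1→lb2→cache1: 15 + 7 + 6 + 6 = 34
auth1→lb1→db1→api1→cache1: 15 + 3 + 9 + 3 = 30
auth1→lb1→db1→api1→lb2→cache1: 15 + 3 + 9 + 6 + 6 = 39
auth1→api1→cache1: 7 + 3 = 10
Best route has total 10 ms.

10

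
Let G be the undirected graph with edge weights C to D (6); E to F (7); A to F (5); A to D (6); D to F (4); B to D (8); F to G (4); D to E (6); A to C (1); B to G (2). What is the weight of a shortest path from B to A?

11

A few of the B→A routes:
B→D→C→A: 8 + 6 + 1 = 15
B→G→F→A: 2 + 4 + 5 = 11
B→D→A: 8 + 6 = 14
Best route has total 11.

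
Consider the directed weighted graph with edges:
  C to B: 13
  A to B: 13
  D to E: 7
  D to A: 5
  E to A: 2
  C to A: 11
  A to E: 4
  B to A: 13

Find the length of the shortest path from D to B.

Paths from D to B:
D -> E -> A -> B: 7 + 2 + 13 = 22
D -> A -> B: 5 + 13 = 18
The minimum is 18.

18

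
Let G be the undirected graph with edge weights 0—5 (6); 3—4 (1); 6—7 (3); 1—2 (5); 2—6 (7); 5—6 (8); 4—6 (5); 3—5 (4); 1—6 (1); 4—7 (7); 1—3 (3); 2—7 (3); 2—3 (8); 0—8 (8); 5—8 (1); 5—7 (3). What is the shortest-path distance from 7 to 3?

A few of the 7→3 routes:
7 - 6 - 1 - 3: 3 + 1 + 3 = 7
7 - 5 - 3: 3 + 4 = 7
7 - 6 - 4 - 3: 3 + 5 + 1 = 9
7 - 2 - 1 - 3: 3 + 5 + 3 = 11
7 - 4 - 3: 7 + 1 = 8
7 - 2 - 3: 3 + 8 = 11
Shortest: 7.

7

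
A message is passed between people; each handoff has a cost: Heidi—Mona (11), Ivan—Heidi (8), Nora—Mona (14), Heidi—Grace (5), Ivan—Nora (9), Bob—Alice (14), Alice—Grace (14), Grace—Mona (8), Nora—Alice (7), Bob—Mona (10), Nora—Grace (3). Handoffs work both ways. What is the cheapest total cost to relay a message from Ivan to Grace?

Comparing a few candidate routes:
Ivan -> Nora -> Alice -> Grace: 9 + 7 + 14 = 30
Ivan -> Heidi -> Mona -> Grace: 8 + 11 + 8 = 27
Ivan -> Nora -> Grace: 9 + 3 = 12
Ivan -> Heidi -> Grace: 8 + 5 = 13
The minimum is 12.

12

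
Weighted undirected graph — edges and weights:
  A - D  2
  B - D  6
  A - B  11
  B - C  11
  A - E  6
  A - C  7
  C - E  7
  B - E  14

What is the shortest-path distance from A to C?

Comparing a few candidate routes:
A → D → B → C: 2 + 6 + 11 = 19
A → E → C: 6 + 7 = 13
A → C: 7
Best route has total 7.

7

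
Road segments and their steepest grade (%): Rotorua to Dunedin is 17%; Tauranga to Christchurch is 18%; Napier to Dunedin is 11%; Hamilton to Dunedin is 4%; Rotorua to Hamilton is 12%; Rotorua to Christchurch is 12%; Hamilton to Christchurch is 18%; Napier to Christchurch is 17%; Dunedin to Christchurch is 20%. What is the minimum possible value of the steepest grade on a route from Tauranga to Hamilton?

18

Comparing a few candidate routes:
Tauranga -> Christchurch -> Napier -> Dunedin -> Rotorua -> Hamilton: max(18, 17, 11, 17, 12) = 18
Tauranga -> Christchurch -> Napier -> Dunedin -> Hamilton: max(18, 17, 11, 4) = 18
Tauranga -> Christchurch -> Hamilton: max(18, 18) = 18
Tauranga -> Christchurch -> Rotorua -> Hamilton: max(18, 12, 12) = 18
Best route has worst link 18%.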